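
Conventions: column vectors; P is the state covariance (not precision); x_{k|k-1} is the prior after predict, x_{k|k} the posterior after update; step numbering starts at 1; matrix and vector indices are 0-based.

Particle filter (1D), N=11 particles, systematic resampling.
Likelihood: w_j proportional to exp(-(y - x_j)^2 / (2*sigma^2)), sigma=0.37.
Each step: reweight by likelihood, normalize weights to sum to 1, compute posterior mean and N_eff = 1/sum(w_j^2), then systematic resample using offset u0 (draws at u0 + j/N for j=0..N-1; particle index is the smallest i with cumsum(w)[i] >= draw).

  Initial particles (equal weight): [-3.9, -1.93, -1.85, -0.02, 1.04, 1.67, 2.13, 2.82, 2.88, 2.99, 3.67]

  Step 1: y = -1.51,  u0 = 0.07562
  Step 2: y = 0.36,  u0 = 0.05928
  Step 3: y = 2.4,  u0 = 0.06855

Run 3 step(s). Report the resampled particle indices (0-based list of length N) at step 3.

resampled_idx = [2, 3, 4, 4, 5, 6, 7, 8, 9, 9, 10]

step 1: w=[0.0000, 0.4446, 0.5551, 0.0003, 0.0000, 0.0000, 0.0000, 0.0000, 0.0000, 0.0000, 0.0000]  mean=-1.8851  Neff=1.9768  idx=[1, 1, 1, 1, 1, 2, 2, 2, 2, 2, 2]
step 2: w=[0.0366, 0.0366, 0.0366, 0.0366, 0.0366, 0.1362, 0.1362, 0.1362, 0.1362, 0.1362, 0.1362]  mean=-1.8646  Neff=8.4763  idx=[1, 4, 5, 6, 6, 7, 8, 8, 9, 10, 10]
step 3: w=[0.0089, 0.0089, 0.1091, 0.1091, 0.1091, 0.1091, 0.1091, 0.1091, 0.1091, 0.1091, 0.1091]  mean=-1.8514  Neff=9.3153  idx=[2, 3, 4, 4, 5, 6, 7, 8, 9, 9, 10]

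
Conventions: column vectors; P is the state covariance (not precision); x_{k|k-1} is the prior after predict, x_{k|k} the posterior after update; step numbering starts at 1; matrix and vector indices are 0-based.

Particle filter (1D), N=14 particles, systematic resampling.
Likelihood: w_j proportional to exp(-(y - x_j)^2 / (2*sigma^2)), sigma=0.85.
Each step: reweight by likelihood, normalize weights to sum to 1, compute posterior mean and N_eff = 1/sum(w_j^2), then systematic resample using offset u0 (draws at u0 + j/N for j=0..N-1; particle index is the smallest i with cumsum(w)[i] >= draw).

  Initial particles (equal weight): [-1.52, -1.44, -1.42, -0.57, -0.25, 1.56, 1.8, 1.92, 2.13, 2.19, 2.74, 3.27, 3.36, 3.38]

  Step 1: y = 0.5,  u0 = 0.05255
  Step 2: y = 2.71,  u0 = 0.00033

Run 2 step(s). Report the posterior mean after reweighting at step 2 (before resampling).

step 1: w=[0.0220, 0.0274, 0.0289, 0.1677, 0.2510, 0.1702, 0.1150, 0.0918, 0.0589, 0.0513, 0.0115, 0.0018, 0.0013, 0.0012]  mean=0.6602  Neff=6.6643  idx=[2, 3, 3, 4, 4, 4, 4, 5, 5, 6, 6, 7, 8, 9]
step 2: w=[0.0000, 0.0001, 0.0001, 0.0006, 0.0006, 0.0006, 0.0006, 0.0951, 0.0951, 0.1339, 0.1339, 0.1542, 0.1882, 0.1970]  mean=1.9066  Neff=6.5797  idx=[3, 7, 8, 9, 9, 10, 10, 11, 11, 12, 12, 12, 13, 13]

post_mean = 1.9066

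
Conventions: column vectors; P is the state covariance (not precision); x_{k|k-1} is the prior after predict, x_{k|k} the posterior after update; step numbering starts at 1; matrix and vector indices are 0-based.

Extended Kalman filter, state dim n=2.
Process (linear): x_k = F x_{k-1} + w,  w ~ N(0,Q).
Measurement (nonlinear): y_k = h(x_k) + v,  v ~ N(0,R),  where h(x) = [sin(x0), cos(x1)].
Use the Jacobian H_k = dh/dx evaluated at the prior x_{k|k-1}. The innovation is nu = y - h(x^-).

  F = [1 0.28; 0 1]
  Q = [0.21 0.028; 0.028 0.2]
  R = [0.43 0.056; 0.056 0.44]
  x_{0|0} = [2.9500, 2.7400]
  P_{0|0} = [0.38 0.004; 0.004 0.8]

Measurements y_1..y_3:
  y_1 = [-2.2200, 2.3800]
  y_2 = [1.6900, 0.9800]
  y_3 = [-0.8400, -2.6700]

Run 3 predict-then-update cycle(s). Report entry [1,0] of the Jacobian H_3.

H_jac[1,0] = 0.0000

step 1: x^-=[3.7172, 2.7400]  P^-=[0.6550 0.2560; 0.2560 1.0000]  H_jac=[-0.8389 0.0000; 0.0000 -0.3909]  S=[0.8909 0.1399; 0.1399 0.5928]  K=[-0.6129 -0.0241; -0.1428 -0.6257]  nu=[-1.6757, 3.3004]  x^+=[4.6647, 0.9142]  P^+=[0.3158 0.1150; 0.1150 0.7248]
step 2: x^-=[4.9206, 0.9142]  P^-=[0.6470 0.3459; 0.3459 0.9248]  H_jac=[0.2067 0.0000; 0.0000 -0.7920]  S=[0.4577 -0.0006; -0.0006 1.0201]  K=[0.2919 -0.2684; 0.1553 -0.7179]  nu=[2.6684, 0.3695]  x^+=[5.6004, 1.0631]  P^+=[0.5344 0.1284; 0.1284 0.3878]
step 3: x^-=[5.8981, 1.0631]  P^-=[0.8468 0.2650; 0.2650 0.5878]  H_jac=[0.9267 0.0000; 0.0000 -0.8739]  S=[1.1572 -0.1586; -0.1586 0.8889]  K=[0.6585 -0.1430; 0.1364 -0.5536]  nu=[-0.4643, -3.1561]  x^+=[6.0437, 2.7469]  P^+=[0.2969 0.0298; 0.0298 0.2700]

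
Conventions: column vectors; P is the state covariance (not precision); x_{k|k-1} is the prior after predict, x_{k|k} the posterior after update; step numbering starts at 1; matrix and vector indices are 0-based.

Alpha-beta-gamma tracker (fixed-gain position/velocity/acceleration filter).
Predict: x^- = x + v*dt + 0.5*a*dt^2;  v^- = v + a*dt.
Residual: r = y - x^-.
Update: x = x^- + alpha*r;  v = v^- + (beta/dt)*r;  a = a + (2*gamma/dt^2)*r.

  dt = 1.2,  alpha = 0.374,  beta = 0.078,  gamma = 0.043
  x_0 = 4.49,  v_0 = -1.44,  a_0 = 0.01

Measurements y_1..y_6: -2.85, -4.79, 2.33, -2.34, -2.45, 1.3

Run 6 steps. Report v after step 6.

v_post = -0.5569

step 1: x_pred=2.7692  r=-5.6192  x^+=0.6676  v^+=-1.7932  a^+=-0.3256
step 2: x_pred=-1.7187  r=-3.0713  x^+=-2.8674  v^+=-2.3836  a^+=-0.5090
step 3: x_pred=-6.0942  r=8.4242  x^+=-2.9435  v^+=-2.4468  a^+=-0.0059
step 4: x_pred=-5.8840  r=3.5440  x^+=-4.5585  v^+=-2.2236  a^+=0.2057
step 5: x_pred=-7.0787  r=4.6287  x^+=-5.3476  v^+=-1.6758  a^+=0.4822
step 6: x_pred=-7.0113  r=8.3113  x^+=-3.9029  v^+=-0.5569  a^+=0.9786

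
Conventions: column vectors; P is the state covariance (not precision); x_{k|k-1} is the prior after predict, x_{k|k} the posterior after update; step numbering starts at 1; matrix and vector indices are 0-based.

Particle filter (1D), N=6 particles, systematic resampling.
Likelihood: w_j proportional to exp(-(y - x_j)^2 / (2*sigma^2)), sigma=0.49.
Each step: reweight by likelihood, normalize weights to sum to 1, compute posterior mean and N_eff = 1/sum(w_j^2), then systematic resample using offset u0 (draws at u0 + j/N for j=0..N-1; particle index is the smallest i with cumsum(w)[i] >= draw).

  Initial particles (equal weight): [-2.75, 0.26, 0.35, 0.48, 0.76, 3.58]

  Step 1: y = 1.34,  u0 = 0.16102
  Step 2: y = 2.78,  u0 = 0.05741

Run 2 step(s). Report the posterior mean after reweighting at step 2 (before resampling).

post_mean = 0.7523

step 1: w=[0.0000, 0.0949, 0.1399, 0.2308, 0.5344, 0.0000]  mean=0.5907  Neff=2.7216  idx=[2, 3, 4, 4, 4, 4]
step 2: w=[0.0055, 0.0196, 0.2437, 0.2437, 0.2437, 0.2437]  mean=0.7523  Neff=4.2012  idx=[2, 2, 3, 4, 4, 5]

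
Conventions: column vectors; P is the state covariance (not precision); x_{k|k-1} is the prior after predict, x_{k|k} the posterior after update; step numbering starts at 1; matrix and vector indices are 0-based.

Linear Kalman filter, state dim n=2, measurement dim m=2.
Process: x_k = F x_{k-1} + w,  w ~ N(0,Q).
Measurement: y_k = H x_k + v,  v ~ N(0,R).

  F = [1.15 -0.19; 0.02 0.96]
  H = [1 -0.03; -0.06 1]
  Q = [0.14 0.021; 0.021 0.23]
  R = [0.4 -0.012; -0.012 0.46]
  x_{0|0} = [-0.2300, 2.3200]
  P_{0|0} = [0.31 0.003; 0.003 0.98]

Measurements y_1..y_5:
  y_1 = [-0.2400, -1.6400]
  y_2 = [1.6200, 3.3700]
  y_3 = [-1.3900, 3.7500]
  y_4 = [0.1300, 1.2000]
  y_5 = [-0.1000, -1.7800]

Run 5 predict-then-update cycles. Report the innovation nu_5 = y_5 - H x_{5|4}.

step 1: x^-=[-0.7053, 2.2226]  P^-=[0.5840 -0.1473; -0.1473 1.1334]  S=[0.9939 -0.2286; -0.2286 1.6132]  K=[0.5851 -0.0301; -0.0202 0.7052]  nu=[0.5320, -3.9049]  x^+=[-0.2764, -0.5419]  P^+=[0.2342 -0.0068; -0.0068 0.3242]
step 2: x^-=[-0.2149, -0.5258]  P^-=[0.4644 -0.0403; -0.0403 0.5286]  S=[0.8673 -0.0961; -0.0961 0.9951]  K=[0.5350 -0.0168; -0.0057 0.5331]  nu=[1.8191, 3.8829]  x^+=[0.6931, 1.5339]  P^+=[0.2142 -0.0013; -0.0013 0.2452]
step 3: x^-=[0.5056, 1.4864]  P^-=[0.4327 -0.0202; -0.0202 0.4560]  S=[0.8343 -0.0719; -0.0719 0.9200]  K=[0.5185 -0.0097; 0.0022 0.4972]  nu=[-1.8510, 2.2939]  x^+=[-0.4764, 2.6228]  P^+=[0.2076 0.0018; 0.0018 0.2288]
step 4: x^-=[-1.0461, 2.5084]  P^-=[0.4220 -0.0140; -0.0140 0.4410]  S=[0.8232 -0.0646; -0.0646 0.9042]  K=[0.5126 -0.0069; 0.0053 0.4890]  nu=[1.2514, -1.3711]  x^+=[-0.3953, 1.8445]  P^+=[0.2052 0.0030; 0.0030 0.2251]
step 5: x^-=[-0.8050, 1.7628]  P^-=[0.4182 -0.0120; -0.0120 0.4376]  S=[0.8193 -0.0623; -0.0623 0.9006]  K=[0.5104 -0.0059; 0.0063 0.4872]  nu=[0.7579, -3.5911]  x^+=[-0.3969, 0.0181]  P^+=[0.2043 0.0034; 0.0034 0.2242]

innov = [0.7579, -3.5911]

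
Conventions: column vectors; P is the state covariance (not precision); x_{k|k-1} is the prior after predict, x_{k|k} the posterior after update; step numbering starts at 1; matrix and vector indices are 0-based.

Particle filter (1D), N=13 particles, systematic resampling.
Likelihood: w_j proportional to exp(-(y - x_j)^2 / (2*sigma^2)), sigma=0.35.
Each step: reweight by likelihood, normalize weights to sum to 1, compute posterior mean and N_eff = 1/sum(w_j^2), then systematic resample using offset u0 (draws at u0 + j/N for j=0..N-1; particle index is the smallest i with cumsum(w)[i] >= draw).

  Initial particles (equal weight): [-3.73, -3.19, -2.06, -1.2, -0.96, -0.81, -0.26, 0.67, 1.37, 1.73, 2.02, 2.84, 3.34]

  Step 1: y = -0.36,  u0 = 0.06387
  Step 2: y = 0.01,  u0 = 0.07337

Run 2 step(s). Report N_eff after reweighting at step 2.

N_eff = 8.6216

step 1: w=[0.0000, 0.0000, 0.0000, 0.0331, 0.1356, 0.2579, 0.5657, 0.0078, 0.0000, 0.0000, 0.0000, 0.0000, 0.0000]  mean=-0.5206  Neff=2.4626  idx=[4, 4, 5, 5, 5, 6, 6, 6, 6, 6, 6, 6, 6]
step 2: w=[0.0035, 0.0035, 0.0104, 0.0104, 0.0104, 0.1202, 0.1202, 0.1202, 0.1202, 0.1202, 0.1202, 0.1202, 0.1202]  mean=-0.2820  Neff=8.6216  idx=[5, 5, 6, 7, 7, 8, 9, 9, 10, 11, 11, 12, 12]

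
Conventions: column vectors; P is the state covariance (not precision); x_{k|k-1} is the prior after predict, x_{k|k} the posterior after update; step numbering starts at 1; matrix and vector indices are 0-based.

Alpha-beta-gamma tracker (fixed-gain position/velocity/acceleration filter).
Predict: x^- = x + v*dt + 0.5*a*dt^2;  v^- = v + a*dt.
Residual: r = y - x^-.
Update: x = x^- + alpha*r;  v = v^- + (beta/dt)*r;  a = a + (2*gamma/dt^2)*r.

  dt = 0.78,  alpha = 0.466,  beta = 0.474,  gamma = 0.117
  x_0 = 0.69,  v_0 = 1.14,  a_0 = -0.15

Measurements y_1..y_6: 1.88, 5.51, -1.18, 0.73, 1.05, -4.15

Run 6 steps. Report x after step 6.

x_post = -3.6486

step 1: x_pred=1.5336  r=0.3464  x^+=1.6950  v^+=1.2335  a^+=-0.0168
step 2: x_pred=2.6521  r=2.8579  x^+=3.9839  v^+=2.9572  a^+=1.0825
step 3: x_pred=6.6198  r=-7.7998  x^+=2.9851  v^+=-0.9383  a^+=-1.9175
step 4: x_pred=1.6699  r=-0.9399  x^+=1.2319  v^+=-3.0051  a^+=-2.2789
step 5: x_pred=-1.8053  r=2.8553  x^+=-0.4748  v^+=-3.0475  a^+=-1.1807
step 6: x_pred=-3.2110  r=-0.9390  x^+=-3.6486  v^+=-4.5391  a^+=-1.5419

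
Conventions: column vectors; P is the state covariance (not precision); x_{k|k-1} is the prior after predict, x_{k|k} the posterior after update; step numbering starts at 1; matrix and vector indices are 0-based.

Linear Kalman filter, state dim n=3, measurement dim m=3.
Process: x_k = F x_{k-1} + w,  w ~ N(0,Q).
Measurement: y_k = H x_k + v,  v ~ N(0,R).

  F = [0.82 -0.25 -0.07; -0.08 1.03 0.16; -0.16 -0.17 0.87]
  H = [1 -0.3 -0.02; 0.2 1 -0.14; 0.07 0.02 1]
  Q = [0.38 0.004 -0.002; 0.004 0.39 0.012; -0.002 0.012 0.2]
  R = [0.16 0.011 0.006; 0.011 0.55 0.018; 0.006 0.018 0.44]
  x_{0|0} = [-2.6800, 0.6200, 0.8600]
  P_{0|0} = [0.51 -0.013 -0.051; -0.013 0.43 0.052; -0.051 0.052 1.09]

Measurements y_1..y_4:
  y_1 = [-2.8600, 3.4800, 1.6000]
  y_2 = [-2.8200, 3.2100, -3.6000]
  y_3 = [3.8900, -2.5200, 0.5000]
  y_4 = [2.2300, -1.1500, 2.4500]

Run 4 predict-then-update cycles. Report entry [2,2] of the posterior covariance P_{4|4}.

P_post[2,2] = 0.1957

step 1: x^-=[-2.4128, 0.9906, 1.0716]  P^-=[0.7681 -0.1764 -0.1634; -0.1764 0.8979 0.1470; -0.1634 0.1470 1.0486]  S=[1.1235 -0.2409 -0.1737; -0.2409 1.3966 0.0023; -0.1737 0.0023 1.4752]  K=[0.7640 0.1318 0.0131; -0.2692 0.5564 0.0709; -0.1054 -0.0426 0.6927]  nu=[-0.1286, 3.1220, 0.6775]  x^+=[-2.0907, 2.8102, 1.4214]  P^+=[0.1398 0.0534 0.0018; 0.0534 0.2978 0.0299; 0.0018 0.0299 0.3027]
step 2: x^-=[-2.5164, 3.2892, 1.0934]  P^-=[0.4730 -0.0422 -0.0362; -0.0422 0.7156 0.0215; -0.0362 0.0215 0.4348]  S=[0.7246 -0.1418 -0.0165; -0.1418 1.2722 -0.0105; -0.0165 -0.0105 0.8731]  K=[0.6955 0.1228 0.0101; -0.2513 0.5258 0.0392; -0.0675 -0.0401 0.4939]  nu=[0.7051, 0.5771, -4.5830]  x^+=[-2.0013, 3.2358, -1.2407]  P^+=[0.1277 0.0500 0.0009; 0.0500 0.2794 0.0161; 0.0009 0.0161 0.2158]
step 3: x^-=[-2.3631, 3.2945, -1.3093]  P^-=[0.4644 -0.0372 -0.0277; -0.0372 0.6898 0.0011; -0.0277 0.0011 0.3724]  S=[0.7101 -0.1330 -0.0010; -0.1330 1.2520 -0.0207; -0.0010 -0.0207 0.8110]  K=[0.6932 0.1213 0.0090; -0.2466 0.5192 0.0281; -0.0575 -0.0437 0.4556]  nu=[7.2153, -5.5251, 1.9088]  x^+=[1.9856, -1.2996, -0.6127]  P^+=[0.1271 0.0492 0.0004; 0.0492 0.2751 0.0113; 0.0004 0.0113 0.1991]
step 4: x^-=[1.9960, -1.5955, -0.6298]  P^-=[0.4638 -0.0361 -0.0260; -0.0361 0.6834 -0.0045; -0.0260 -0.0045 0.3611]  S=[0.7081 -0.1305 0.0026; -0.1305 1.2473 -0.0245; 0.0026 -0.0245 0.7997]  K=[0.6933 0.1211 0.0087; -0.2451 0.5174 0.0250; -0.0550 -0.0453 0.4479]  nu=[-0.2572, -0.0419, 2.9720]  x^+=[1.8383, -1.4800, 0.7175]  P^+=[0.1270 0.0490 0.0003; 0.0490 0.2739 0.0099; 0.0003 0.0099 0.1957]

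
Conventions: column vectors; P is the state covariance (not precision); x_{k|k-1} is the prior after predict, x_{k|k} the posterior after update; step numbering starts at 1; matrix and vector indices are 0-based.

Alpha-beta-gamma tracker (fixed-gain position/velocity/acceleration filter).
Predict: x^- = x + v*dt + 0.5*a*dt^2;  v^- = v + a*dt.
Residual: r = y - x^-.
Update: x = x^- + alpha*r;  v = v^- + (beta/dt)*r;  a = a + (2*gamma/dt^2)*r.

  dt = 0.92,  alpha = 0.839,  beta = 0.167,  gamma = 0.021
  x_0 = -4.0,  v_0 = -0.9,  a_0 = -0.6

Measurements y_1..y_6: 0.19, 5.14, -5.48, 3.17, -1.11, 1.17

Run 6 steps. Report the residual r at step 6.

resid = 2.7963

step 1: x_pred=-5.0819  r=5.2719  x^+=-0.6588  v^+=-0.4950  a^+=-0.3384
step 2: x_pred=-1.2574  r=6.3974  x^+=4.1100  v^+=0.3549  a^+=-0.0209
step 3: x_pred=4.4277  r=-9.9077  x^+=-3.8849  v^+=-1.4628  a^+=-0.5126
step 4: x_pred=-5.4476  r=8.6176  x^+=1.7826  v^+=-0.3701  a^+=-0.0850
step 5: x_pred=1.4061  r=-2.5161  x^+=-0.7049  v^+=-0.9050  a^+=-0.2098
step 6: x_pred=-1.6263  r=2.7963  x^+=0.7198  v^+=-0.5904  a^+=-0.0711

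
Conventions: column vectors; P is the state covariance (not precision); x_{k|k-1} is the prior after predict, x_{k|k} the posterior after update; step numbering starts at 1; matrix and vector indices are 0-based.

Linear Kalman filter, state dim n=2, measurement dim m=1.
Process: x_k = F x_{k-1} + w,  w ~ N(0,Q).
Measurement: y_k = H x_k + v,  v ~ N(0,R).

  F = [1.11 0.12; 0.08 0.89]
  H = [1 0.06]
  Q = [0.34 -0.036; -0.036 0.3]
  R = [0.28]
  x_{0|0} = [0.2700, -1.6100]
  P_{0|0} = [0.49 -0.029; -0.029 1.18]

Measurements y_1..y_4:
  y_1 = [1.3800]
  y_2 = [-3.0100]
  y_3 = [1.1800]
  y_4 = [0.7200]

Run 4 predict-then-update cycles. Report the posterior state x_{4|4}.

x_post = [0.5479, -0.7653]

step 1: x^-=[0.1065, -1.4113]  P^-=[0.9530 0.1046; 0.1046 1.2337]  S=[1.2500]  K=[0.7674; 0.1429]  nu=[1.3582]  x^+=[1.1488, -1.2172]  P^+=[0.2168 -0.0325; -0.0325 1.2082]
step 2: x^-=[1.1291, -0.9914]  P^-=[0.6159 0.0799; 0.0799 1.2537]  S=[0.9100]  K=[0.6821; 0.1705]  nu=[-4.0796]  x^+=[-1.6535, -1.6868]  P^+=[0.1925 -0.0259; -0.0259 1.2273]
step 3: x^-=[-2.0378, -1.6335]  P^-=[0.5880 0.0863; 0.0863 1.2697]  S=[0.8829]  K=[0.6718; 0.1841]  nu=[3.3158]  x^+=[0.1898, -1.0232]  P^+=[0.1895 -0.0229; -0.0229 1.2398]
step 4: x^-=[0.0879, -0.8955]  P^-=[0.5852 0.0904; 0.0904 1.2800]  S=[0.8807]  K=[0.6707; 0.1899]  nu=[0.6858]  x^+=[0.5479, -0.7653]  P^+=[0.1891 -0.0217; -0.0217 1.2482]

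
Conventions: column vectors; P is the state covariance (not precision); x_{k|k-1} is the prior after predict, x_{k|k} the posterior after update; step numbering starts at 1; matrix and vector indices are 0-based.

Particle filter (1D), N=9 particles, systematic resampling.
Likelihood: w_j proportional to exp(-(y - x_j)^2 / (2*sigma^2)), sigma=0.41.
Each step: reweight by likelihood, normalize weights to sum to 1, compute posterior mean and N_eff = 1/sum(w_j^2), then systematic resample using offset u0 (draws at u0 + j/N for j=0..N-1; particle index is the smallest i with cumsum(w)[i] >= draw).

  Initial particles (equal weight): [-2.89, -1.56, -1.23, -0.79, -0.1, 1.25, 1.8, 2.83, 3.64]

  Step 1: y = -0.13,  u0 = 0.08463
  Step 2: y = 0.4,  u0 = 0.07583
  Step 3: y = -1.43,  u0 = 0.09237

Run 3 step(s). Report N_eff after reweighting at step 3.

step 1: w=[0.0000, 0.0018, 0.0210, 0.2099, 0.7647, 0.0027, 0.0000, 0.0000, 0.0000]  mean=-0.2675  Neff=1.5890  idx=[3, 3, 4, 4, 4, 4, 4, 4, 4]
step 2: w=[0.0044, 0.0044, 0.1416, 0.1416, 0.1416, 0.1416, 0.1416, 0.1416, 0.1416]  mean=-0.1061  Neff=7.1232  idx=[2, 3, 4, 4, 5, 6, 7, 7, 8]
step 3: w=[0.1111, 0.1111, 0.1111, 0.1111, 0.1111, 0.1111, 0.1111, 0.1111, 0.1111]  mean=-0.1000  Neff=9.0000  idx=[0, 1, 2, 3, 4, 5, 6, 7, 8]

N_eff = 9.0000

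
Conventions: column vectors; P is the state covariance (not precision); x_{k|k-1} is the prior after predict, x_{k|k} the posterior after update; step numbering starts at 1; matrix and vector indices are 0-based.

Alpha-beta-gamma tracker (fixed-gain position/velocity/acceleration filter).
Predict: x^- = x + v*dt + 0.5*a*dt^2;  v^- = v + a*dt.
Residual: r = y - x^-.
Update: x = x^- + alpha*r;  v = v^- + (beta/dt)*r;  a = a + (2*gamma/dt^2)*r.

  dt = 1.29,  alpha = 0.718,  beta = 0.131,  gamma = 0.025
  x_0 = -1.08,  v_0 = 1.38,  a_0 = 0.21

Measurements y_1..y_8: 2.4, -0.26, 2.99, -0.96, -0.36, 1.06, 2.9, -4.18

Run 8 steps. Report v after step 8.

v_post = -0.4460

step 1: x_pred=0.8749  r=1.5251  x^+=1.9699  v^+=1.8058  a^+=0.2558
step 2: x_pred=4.5122  r=-4.7722  x^+=1.0858  v^+=1.6512  a^+=0.1124
step 3: x_pred=3.3093  r=-0.3193  x^+=3.0800  v^+=1.7638  a^+=0.1028
step 4: x_pred=5.4409  r=-6.4009  x^+=0.8450  v^+=1.2464  a^+=-0.0895
step 5: x_pred=2.3785  r=-2.7385  x^+=0.4123  v^+=0.8529  a^+=-0.1718
step 6: x_pred=1.3696  r=-0.3096  x^+=1.1473  v^+=0.5999  a^+=-0.1811
step 7: x_pred=1.7705  r=1.1295  x^+=2.5815  v^+=0.4810  a^+=-0.1471
step 8: x_pred=3.0796  r=-7.2596  x^+=-2.1328  v^+=-0.4460  a^+=-0.3653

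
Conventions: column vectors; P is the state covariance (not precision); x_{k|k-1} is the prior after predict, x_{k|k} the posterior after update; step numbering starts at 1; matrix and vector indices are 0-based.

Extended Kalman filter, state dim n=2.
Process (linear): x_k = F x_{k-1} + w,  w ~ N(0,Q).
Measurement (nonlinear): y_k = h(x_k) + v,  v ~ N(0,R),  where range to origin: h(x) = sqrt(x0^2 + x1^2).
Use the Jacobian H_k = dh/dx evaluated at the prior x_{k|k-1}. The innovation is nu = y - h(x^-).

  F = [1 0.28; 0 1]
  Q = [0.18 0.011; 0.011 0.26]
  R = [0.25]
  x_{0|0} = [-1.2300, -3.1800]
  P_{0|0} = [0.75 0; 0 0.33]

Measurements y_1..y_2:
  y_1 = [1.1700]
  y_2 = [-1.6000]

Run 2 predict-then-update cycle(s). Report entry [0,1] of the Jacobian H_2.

H_jac[0,1] = -0.8602

step 1: x^-=[-2.1204, -3.1800]  P^-=[0.9559 0.1034; 0.1034 0.5900]  H_jac=[-0.5548 -0.8320]  S=[1.0481]  K=[-0.5881; -0.5231]  nu=[-2.6521]  x^+=[-0.5608, -1.7927]  P^+=[0.5934 -0.2190; -0.2190 0.3032]
step 2: x^-=[-1.0628, -1.7927]  P^-=[0.6746 -0.1231; -0.1231 0.5632]  H_jac=[-0.5100 -0.8602]  S=[0.7342]  K=[-0.3243; -0.5744]  nu=[-3.6840]  x^+=[0.1321, 0.3234]  P^+=[0.5973 -0.2599; -0.2599 0.3210]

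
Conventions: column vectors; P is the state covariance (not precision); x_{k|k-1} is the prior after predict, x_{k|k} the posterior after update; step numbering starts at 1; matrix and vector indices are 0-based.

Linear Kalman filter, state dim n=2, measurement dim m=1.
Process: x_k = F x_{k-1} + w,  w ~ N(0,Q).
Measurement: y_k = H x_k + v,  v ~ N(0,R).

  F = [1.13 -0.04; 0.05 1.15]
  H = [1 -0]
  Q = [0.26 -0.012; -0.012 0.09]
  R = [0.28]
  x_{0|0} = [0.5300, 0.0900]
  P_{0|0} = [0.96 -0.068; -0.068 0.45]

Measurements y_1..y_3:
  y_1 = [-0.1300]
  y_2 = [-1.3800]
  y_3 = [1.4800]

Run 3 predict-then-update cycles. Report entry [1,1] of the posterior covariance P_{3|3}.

P_post[1,1] = 1.3830

step 1: x^-=[0.5953, 0.1300]  P^-=[1.4927 -0.0667; -0.0667 0.6797]  S=[1.7727]  K=[0.8420; -0.0376]  nu=[-0.7253]  x^+=[-0.0154, 0.1573]  P^+=[0.2358 -0.0105; -0.0105 0.6772]
step 2: x^-=[-0.0237, 0.1801]  P^-=[0.5631 -0.0435; -0.0435 0.9850]  S=[0.8431]  K=[0.6679; -0.0516]  nu=[-1.3563]  x^+=[-0.9296, 0.2501]  P^+=[0.1870 -0.0144; -0.0144 0.9827]
step 3: x^-=[-1.0604, 0.2411]  P^-=[0.5017 -0.0654; -0.0654 1.3885]  S=[0.7817]  K=[0.6418; -0.0836]  nu=[2.5404]  x^+=[0.5700, 0.0286]  P^+=[0.1797 -0.0234; -0.0234 1.3830]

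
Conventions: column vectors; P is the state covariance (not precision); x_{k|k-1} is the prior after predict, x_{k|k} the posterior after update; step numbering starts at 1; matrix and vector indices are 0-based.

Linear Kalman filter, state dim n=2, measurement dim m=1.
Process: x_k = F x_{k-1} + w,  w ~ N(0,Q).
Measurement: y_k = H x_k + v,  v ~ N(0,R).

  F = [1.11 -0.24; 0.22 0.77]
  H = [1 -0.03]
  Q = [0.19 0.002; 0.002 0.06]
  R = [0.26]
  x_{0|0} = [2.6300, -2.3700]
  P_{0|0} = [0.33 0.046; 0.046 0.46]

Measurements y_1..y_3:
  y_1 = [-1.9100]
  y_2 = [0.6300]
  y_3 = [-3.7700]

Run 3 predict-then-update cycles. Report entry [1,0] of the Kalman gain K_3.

K[1,0] = -0.0256

step 1: x^-=[3.4881, -1.2463]  P^-=[0.5986 0.0345; 0.0345 0.3643]  S=[0.8568]  K=[0.6974; 0.0275]  nu=[-5.4355]  x^+=[-0.3025, -1.3956]  P^+=[0.1819 0.0181; 0.0181 0.3636]
step 2: x^-=[-0.0009, -1.1412]  P^-=[0.4254 -0.0063; -0.0063 0.2905]  S=[0.6860]  K=[0.6204; -0.0219]  nu=[0.5966]  x^+=[0.3693, -1.1542]  P^+=[0.1614 0.0030; 0.0030 0.2902]
step 3: x^-=[0.6869, -0.8075]  P^-=[0.4040 -0.0098; -0.0098 0.2409]  S=[0.6648]  K=[0.6081; -0.0256]  nu=[-4.4811]  x^+=[-2.0381, -0.6927]  P^+=[0.1581 0.0006; 0.0006 0.2404]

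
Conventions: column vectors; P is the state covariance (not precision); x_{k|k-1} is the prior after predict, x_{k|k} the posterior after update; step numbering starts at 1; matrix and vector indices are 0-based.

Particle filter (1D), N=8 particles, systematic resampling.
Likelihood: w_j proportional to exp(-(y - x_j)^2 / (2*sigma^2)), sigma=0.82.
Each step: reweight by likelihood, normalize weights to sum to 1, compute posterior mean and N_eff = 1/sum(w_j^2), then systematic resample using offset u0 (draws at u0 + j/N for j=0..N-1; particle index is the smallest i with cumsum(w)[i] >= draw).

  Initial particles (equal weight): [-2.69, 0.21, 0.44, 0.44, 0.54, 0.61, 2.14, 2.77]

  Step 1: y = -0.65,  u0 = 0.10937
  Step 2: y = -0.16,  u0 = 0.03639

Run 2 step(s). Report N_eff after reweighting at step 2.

step 1: w=[0.0215, 0.2737, 0.1961, 0.1961, 0.1655, 0.1457, 0.0015, 0.0001]  mean=0.3538  Neff=4.9786  idx=[1, 1, 2, 2, 3, 4, 5, 5]
step 2: w=[0.1485, 0.1485, 0.1258, 0.1258, 0.1258, 0.1142, 0.1058, 0.1058]  mean=0.4191  Neff=7.8765  idx=[0, 1, 1, 2, 3, 4, 5, 7]

N_eff = 7.8765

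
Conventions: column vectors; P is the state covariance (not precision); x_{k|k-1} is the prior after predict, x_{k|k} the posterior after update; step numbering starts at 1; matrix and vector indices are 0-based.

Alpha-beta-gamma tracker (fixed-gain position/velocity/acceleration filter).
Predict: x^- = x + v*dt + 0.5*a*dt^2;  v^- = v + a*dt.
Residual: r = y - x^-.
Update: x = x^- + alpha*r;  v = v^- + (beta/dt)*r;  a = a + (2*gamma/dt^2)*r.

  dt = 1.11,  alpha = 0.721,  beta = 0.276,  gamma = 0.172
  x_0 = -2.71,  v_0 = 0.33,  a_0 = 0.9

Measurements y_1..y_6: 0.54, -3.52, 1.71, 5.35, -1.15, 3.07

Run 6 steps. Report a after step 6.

step 1: x_pred=-1.7893  r=2.3293  x^+=-0.1099  v^+=1.9082  a^+=1.5503
step 2: x_pred=2.9633  r=-6.4833  x^+=-1.7112  v^+=2.0170  a^+=-0.2598
step 3: x_pred=0.3676  r=1.3424  x^+=1.3355  v^+=2.0624  a^+=0.1150
step 4: x_pred=3.6956  r=1.6544  x^+=4.8884  v^+=2.6014  a^+=0.5769
step 5: x_pred=8.1314  r=-9.2814  x^+=1.4395  v^+=0.9340  a^+=-2.0144
step 6: x_pred=1.2352  r=1.8348  x^+=2.5581  v^+=-0.8458  a^+=-1.5022

a_post = -1.5022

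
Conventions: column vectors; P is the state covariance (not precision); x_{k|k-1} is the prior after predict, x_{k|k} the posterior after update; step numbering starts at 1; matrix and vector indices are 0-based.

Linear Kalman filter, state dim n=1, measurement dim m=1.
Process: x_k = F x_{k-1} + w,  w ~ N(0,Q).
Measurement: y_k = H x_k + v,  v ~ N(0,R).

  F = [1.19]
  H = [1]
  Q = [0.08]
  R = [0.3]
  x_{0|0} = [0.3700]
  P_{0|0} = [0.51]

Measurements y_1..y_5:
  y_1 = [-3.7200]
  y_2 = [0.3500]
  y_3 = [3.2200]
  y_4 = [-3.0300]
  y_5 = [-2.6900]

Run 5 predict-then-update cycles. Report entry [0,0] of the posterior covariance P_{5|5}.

step 1: x^-=[0.4403]  P^-=[0.8022]  S=[1.1022]  K=[0.7278]  nu=[-4.1603]  x^+=[-2.5876]  P^+=[0.2183]
step 2: x^-=[-3.0793]  P^-=[0.3892]  S=[0.6892]  K=[0.5647]  nu=[3.4293]  x^+=[-1.1427]  P^+=[0.1694]
step 3: x^-=[-1.3599]  P^-=[0.3199]  S=[0.6199]  K=[0.5161]  nu=[4.5799]  x^+=[1.0036]  P^+=[0.1548]
step 4: x^-=[1.1943]  P^-=[0.2992]  S=[0.5992]  K=[0.4994]  nu=[-4.2243]  x^+=[-0.9152]  P^+=[0.1498]
step 5: x^-=[-1.0890]  P^-=[0.2921]  S=[0.5921]  K=[0.4934]  nu=[-1.6010]  x^+=[-1.8789]  P^+=[0.1480]

P_post[0,0] = 0.1480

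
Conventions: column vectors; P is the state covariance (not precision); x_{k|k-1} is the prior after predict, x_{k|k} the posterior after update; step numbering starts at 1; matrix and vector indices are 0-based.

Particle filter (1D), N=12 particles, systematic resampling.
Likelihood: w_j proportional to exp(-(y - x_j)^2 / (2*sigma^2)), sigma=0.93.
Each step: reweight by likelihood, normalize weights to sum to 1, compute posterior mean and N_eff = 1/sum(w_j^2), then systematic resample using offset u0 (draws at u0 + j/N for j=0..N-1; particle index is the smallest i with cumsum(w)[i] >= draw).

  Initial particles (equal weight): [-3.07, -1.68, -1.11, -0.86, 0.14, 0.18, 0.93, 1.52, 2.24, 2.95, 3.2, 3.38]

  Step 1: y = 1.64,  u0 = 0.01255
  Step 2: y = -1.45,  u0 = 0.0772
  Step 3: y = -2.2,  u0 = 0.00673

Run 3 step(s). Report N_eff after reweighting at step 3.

step 1: w=[0.0000, 0.0004, 0.0032, 0.0068, 0.0690, 0.0739, 0.1894, 0.2513, 0.2058, 0.0940, 0.0621, 0.0440]  mean=1.6567  Neff=6.0132  idx=[4, 5, 6, 6, 7, 7, 7, 8, 8, 8, 9, 10]
step 2: w=[0.4276, 0.3969, 0.0698, 0.0698, 0.0113, 0.0113, 0.0113, 0.0007, 0.0007, 0.0007, 0.0000, 0.0000]  mean=0.3172  Neff=2.8527  idx=[0, 0, 0, 0, 0, 1, 1, 1, 1, 2, 3, 6]
step 3: w=[0.1142, 0.1142, 0.1142, 0.1142, 0.1142, 0.1024, 0.1024, 0.1024, 0.1024, 0.0094, 0.0094, 0.0009]  mean=0.1725  Neff=9.3226  idx=[0, 0, 1, 2, 2, 3, 4, 5, 6, 6, 7, 8]

N_eff = 9.3226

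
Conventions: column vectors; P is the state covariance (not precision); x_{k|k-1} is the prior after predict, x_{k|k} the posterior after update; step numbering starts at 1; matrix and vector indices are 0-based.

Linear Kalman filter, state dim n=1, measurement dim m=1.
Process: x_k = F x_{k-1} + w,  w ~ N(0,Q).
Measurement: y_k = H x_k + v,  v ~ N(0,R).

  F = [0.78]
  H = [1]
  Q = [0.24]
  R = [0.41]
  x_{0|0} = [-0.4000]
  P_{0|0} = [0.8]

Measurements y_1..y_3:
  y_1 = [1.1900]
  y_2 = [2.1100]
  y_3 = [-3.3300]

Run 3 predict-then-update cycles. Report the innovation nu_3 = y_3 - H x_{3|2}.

step 1: x^-=[-0.3120]  P^-=[0.7267]  S=[1.1367]  K=[0.6393]  nu=[1.5020]  x^+=[0.6482]  P^+=[0.2621]
step 2: x^-=[0.5056]  P^-=[0.3995]  S=[0.8095]  K=[0.4935]  nu=[1.6044]  x^+=[1.2974]  P^+=[0.2023]
step 3: x^-=[1.0120]  P^-=[0.3631]  S=[0.7731]  K=[0.4697]  nu=[-4.3420]  x^+=[-1.0273]  P^+=[0.1926]

innov = [-4.3420]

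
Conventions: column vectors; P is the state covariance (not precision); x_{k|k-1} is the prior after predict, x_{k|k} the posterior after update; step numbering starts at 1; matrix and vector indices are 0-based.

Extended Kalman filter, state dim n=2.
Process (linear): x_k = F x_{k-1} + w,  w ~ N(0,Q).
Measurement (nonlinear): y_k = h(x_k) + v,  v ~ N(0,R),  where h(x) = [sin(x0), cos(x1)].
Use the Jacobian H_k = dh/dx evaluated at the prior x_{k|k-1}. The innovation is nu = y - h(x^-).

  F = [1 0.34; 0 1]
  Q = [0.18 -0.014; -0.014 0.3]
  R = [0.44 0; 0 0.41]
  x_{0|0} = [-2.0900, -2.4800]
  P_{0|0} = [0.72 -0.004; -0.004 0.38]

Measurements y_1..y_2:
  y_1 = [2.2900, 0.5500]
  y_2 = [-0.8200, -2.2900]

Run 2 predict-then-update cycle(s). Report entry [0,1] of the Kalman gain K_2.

K[0,1] = 0.1056

step 1: x^-=[-2.9332, -2.4800]  P^-=[0.9412 0.1112; 0.1112 0.6800]  H_jac=[-0.9784 0.0000; 0.0000 0.6144]  S=[1.3409 -0.0668; -0.0668 0.6667]  K=[-0.6850 0.0338; -0.0501 0.6216]  nu=[2.4969, 1.3390]  x^+=[-4.5984, -1.7728]  P^+=[0.3081 0.0226; 0.0226 0.4148]
step 2: x^-=[-5.2012, -1.7728]  P^-=[0.5514 0.1496; 0.1496 0.7148]  H_jac=[0.4696 0.0000; 0.0000 0.9797]  S=[0.5616 0.0688; 0.0688 1.0961]  K=[0.4481 0.1056; 0.0472 0.6360]  nu=[-1.7029, -2.0893]  x^+=[-6.1848, -3.1819]  P^+=[0.4199 0.0442; 0.0442 0.2662]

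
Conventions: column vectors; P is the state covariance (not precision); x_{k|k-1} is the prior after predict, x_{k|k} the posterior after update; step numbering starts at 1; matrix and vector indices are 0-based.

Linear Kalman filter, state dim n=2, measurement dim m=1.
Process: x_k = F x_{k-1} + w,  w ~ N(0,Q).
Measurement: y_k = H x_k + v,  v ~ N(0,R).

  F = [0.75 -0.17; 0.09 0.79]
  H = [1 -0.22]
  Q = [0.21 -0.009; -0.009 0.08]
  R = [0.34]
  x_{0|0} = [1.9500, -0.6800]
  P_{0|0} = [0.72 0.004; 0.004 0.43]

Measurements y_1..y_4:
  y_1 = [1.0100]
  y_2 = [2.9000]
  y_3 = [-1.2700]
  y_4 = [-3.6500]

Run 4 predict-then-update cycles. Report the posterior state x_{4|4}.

x_post = [-1.6256, 0.6213]

step 1: x^-=[1.5781, -0.3617]  P^-=[0.6264 -0.0158; -0.0158 0.3548]  S=[0.9905]  K=[0.6359; -0.0948]  nu=[-0.6477]  x^+=[1.1662, -0.3003]  P^+=[0.2259 0.0439; 0.0439 0.3459]
step 2: x^-=[0.9257, -0.1323]  P^-=[0.3359 -0.0149; -0.0149 0.3039]  S=[0.6971]  K=[0.4865; -0.1173]  nu=[1.9452]  x^+=[1.8720, -0.3604]  P^+=[0.1709 0.0249; 0.0249 0.2943]
step 3: x^-=[1.4653, -0.1162]  P^-=[0.3083 -0.0226; -0.0226 0.2686]  S=[0.6712]  K=[0.4667; -0.1218]  nu=[-2.7608]  x^+=[0.1768, 0.2199]  P^+=[0.1621 0.0155; 0.0155 0.2587]
step 4: x^-=[0.0952, 0.1897]  P^-=[0.3047 -0.0238; -0.0238 0.2450]  S=[0.6670]  K=[0.4646; -0.1165]  nu=[-3.7035]  x^+=[-1.6256, 0.6213]  P^+=[0.1607 0.0123; 0.0123 0.2359]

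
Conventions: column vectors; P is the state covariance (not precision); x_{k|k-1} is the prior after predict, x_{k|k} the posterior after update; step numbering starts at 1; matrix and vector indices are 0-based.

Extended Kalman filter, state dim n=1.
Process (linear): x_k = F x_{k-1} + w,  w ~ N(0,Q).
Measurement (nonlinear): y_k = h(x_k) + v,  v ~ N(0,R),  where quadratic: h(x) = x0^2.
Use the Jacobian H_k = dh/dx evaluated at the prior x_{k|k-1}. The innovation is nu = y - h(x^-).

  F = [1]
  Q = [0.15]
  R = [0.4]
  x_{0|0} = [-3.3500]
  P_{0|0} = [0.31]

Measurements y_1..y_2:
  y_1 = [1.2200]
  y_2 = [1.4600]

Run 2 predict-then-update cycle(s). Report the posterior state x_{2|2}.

x_post = [-1.4135]

step 1: x^-=[-3.3500]  P^-=[0.4600]  H_jac=[-6.7000]  S=[21.0494]  K=[-0.1464]  nu=[-10.0025]  x^+=[-1.8855]  P^+=[0.0087]
step 2: x^-=[-1.8855]  P^-=[0.1587]  H_jac=[-3.7709]  S=[2.6573]  K=[-0.2253]  nu=[-2.0950]  x^+=[-1.4135]  P^+=[0.0239]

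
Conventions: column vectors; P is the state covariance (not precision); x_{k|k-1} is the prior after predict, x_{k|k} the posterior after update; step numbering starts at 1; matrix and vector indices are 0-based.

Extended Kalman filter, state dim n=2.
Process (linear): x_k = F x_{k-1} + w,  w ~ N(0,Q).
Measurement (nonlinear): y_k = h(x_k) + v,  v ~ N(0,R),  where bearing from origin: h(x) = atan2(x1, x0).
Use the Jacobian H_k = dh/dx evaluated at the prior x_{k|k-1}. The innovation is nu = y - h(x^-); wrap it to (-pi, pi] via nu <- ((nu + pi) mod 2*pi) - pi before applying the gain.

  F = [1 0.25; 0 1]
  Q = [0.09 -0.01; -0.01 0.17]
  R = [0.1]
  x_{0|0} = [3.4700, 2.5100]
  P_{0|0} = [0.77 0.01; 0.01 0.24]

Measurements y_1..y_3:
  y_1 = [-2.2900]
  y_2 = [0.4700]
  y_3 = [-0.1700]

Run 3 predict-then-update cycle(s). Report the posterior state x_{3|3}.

x_post = [6.6077, 0.9115]

step 1: x^-=[4.0975, 2.5100]  P^-=[0.8800 0.0600; 0.0600 0.4100]  H_jac=[-0.1087 0.1775]  S=[0.1210]  K=[-0.7026; 0.5474]  nu=[-2.8396]  x^+=[6.0927, 0.9555]  P^+=[0.8203 0.1065; 0.1065 0.3737]
step 2: x^-=[6.3316, 0.9555]  P^-=[0.9869 0.1900; 0.1900 0.5437]  H_jac=[-0.0233 0.1544]  S=[0.1121]  K=[0.0565; 0.7093]  nu=[0.3202]  x^+=[6.3496, 1.1827]  P^+=[0.9865 0.1855; 0.1855 0.4873]
step 3: x^-=[6.6453, 1.1827]  P^-=[1.1997 0.2973; 0.2973 0.6573]  H_jac=[-0.0260 0.1459]  S=[0.1125]  K=[0.1086; 0.7834]  nu=[-0.3461]  x^+=[6.6077, 0.9115]  P^+=[1.1984 0.2877; 0.2877 0.5883]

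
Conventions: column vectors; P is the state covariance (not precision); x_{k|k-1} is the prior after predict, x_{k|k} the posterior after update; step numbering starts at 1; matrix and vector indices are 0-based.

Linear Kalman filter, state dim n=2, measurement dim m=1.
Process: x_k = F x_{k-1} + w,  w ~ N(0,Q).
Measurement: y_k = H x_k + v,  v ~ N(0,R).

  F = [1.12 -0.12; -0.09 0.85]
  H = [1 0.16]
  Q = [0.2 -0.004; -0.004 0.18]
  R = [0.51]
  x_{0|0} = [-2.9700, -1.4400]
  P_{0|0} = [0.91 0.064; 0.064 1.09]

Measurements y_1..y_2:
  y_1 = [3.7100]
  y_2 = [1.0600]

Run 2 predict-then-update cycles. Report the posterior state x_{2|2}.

x_post = [1.6337, -0.8303]

step 1: x^-=[-3.1536, -0.9567]  P^-=[1.3400 -0.1453; -0.1453 0.9651]  S=[1.8282]  K=[0.7202; 0.0050]  nu=[7.0167]  x^+=[1.9001, -0.9217]  P^+=[0.3916 -0.1519; -0.1519 0.9651]
step 2: x^-=[2.2387, -0.9544]  P^-=[0.7460 -0.2881; -0.2881 0.9037]  S=[1.1869]  K=[0.5897; -0.1209]  nu=[-1.0260]  x^+=[1.6337, -0.8303]  P^+=[0.3333 -0.2035; -0.2035 0.8863]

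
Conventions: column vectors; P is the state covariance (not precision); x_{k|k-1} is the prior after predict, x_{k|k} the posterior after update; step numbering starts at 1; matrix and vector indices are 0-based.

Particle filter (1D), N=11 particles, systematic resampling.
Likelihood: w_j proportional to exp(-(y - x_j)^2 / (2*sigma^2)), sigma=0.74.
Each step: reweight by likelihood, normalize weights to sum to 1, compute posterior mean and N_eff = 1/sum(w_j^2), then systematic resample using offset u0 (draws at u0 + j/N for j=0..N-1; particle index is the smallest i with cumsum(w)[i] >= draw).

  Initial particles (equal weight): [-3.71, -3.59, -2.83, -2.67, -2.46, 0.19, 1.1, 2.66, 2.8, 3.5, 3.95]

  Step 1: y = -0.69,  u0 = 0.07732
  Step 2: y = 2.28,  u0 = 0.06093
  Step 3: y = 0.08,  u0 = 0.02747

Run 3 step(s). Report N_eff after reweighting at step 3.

step 1: w=[0.0004, 0.0007, 0.0236, 0.0430, 0.0883, 0.7611, 0.0828, 0.0001, 0.0000, 0.0000, 0.0000]  mean=-0.1670  Neff=1.6770  idx=[4, 5, 5, 5, 5, 5, 5, 5, 5, 5, 6]
step 2: w=[0.0000, 0.0414, 0.0414, 0.0414, 0.0414, 0.0414, 0.0414, 0.0414, 0.0414, 0.0414, 0.6271]  mean=0.7607  Neff=2.4467  idx=[2, 4, 6, 9, 10, 10, 10, 10, 10, 10, 10]
step 3: w=[0.1484, 0.1484, 0.1484, 0.1484, 0.0580, 0.0580, 0.0580, 0.0580, 0.0580, 0.0580, 0.0580]  mean=0.5597  Neff=8.9523  idx=[0, 0, 1, 2, 2, 3, 3, 5, 6, 8, 9]

N_eff = 8.9523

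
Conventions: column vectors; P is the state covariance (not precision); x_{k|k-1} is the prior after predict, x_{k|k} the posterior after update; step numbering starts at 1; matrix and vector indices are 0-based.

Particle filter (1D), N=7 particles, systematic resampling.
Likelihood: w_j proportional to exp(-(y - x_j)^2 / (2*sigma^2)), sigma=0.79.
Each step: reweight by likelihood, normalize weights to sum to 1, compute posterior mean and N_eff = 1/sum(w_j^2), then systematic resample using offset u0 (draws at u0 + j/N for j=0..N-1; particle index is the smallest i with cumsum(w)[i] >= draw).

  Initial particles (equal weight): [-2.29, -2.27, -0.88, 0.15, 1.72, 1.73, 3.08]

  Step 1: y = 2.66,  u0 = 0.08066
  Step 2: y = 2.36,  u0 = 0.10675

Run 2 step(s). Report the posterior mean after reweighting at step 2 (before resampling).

post_mean = 2.2753

step 1: w=[0.0000, 0.0000, 0.0000, 0.0034, 0.2638, 0.2678, 0.4649]  mean=2.3495  Neff=2.7974  idx=[4, 4, 5, 5, 6, 6, 6]
step 2: w=[0.1477, 0.1477, 0.1492, 0.1492, 0.1354, 0.1354, 0.1354]  mean=2.2753  Neff=6.9855  idx=[0, 1, 2, 3, 4, 5, 6]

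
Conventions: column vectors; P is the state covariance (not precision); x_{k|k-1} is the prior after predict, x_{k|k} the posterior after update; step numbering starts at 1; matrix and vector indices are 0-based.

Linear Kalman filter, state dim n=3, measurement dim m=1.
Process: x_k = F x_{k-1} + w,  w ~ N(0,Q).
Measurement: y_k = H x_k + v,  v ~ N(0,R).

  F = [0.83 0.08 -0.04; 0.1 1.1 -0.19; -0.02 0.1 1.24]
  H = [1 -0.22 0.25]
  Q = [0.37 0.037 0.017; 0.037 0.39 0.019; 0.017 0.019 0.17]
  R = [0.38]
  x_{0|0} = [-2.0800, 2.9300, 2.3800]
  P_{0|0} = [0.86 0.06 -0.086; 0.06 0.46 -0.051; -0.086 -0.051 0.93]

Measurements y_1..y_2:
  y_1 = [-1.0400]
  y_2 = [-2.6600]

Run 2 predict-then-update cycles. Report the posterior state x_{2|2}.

x_post = [-2.2309, 2.1806, 3.6674]

step 1: x^-=[-1.5872, 2.5628, 3.2858]  P^-=[0.9809 0.2281 -0.1283; 0.2281 1.0266 -0.2315; -0.1283 -0.2315 1.5963]  S=[1.3713]  K=[0.6553; -0.0406; 0.2346]  nu=[0.2896]  x^+=[-1.3974, 2.5511, 3.3537]  P^+=[0.3920 0.2646 -0.3391; 0.2646 1.0243 -0.2185; -0.3391 -0.2185 1.5208]
step 2: x^-=[-1.0899, 2.0292, 4.4417]  P^-=[0.7081 0.4827 -0.4053; 0.4827 1.8506 -0.5678; -0.4053 -0.5678 2.4804]  S=[0.9801]  K=[0.5107; -0.0678; 0.3466]  nu=[-2.2341]  x^+=[-2.2309, 2.1806, 3.6674]  P^+=[0.4524 0.5166 -0.5788; 0.5166 1.8461 -0.5448; -0.5788 -0.5448 2.3626]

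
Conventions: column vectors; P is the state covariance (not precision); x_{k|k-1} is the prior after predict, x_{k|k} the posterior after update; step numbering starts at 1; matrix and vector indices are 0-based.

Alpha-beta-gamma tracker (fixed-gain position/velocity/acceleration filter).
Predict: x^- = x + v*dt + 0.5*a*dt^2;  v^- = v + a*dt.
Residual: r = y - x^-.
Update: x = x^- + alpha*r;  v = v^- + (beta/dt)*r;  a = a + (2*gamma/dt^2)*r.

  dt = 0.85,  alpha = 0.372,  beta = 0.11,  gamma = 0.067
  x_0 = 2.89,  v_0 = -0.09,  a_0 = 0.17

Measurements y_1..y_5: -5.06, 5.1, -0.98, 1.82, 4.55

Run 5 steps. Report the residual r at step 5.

resid = 5.8546

step 1: x_pred=2.8749  r=-7.9349  x^+=-0.0769  v^+=-0.9724  a^+=-1.3017
step 2: x_pred=-1.3736  r=6.4736  x^+=1.0346  v^+=-1.2410  a^+=-0.1010
step 3: x_pred=-0.0568  r=-0.9232  x^+=-0.4002  v^+=-1.4464  a^+=-0.2722
step 4: x_pred=-1.7280  r=3.5480  x^+=-0.4081  v^+=-1.2186  a^+=0.3858
step 5: x_pred=-1.3046  r=5.8546  x^+=0.8733  v^+=-0.1330  a^+=1.4716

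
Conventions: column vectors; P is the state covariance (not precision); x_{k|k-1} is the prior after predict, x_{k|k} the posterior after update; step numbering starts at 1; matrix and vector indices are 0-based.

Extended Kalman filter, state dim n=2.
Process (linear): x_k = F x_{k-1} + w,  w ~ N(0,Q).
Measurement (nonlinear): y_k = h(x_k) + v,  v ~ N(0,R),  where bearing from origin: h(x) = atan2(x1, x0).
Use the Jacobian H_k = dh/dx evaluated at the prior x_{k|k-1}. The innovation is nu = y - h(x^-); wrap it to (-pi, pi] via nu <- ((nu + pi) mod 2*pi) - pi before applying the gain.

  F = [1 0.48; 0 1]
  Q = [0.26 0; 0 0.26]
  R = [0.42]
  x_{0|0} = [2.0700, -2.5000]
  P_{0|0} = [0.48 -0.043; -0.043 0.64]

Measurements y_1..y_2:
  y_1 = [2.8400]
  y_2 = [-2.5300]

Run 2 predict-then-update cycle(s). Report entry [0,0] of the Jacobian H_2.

H_jac[0,0] = 0.2201

step 1: x^-=[0.8700, -2.5000]  P^-=[0.8462 0.2642; 0.2642 0.9000]  H_jac=[0.3568 0.1242]  S=[0.5650]  K=[0.5924; 0.3646]  nu=[-2.2073]  x^+=[-0.4376, -3.3048]  P^+=[0.6479 0.1422; 0.1422 0.8249]
step 2: x^-=[-2.0239, -3.3048]  P^-=[1.2344 0.5381; 0.5381 1.0849]  H_jac=[0.2201 -0.1348]  S=[0.4676]  K=[0.4259; -0.0594]  nu=[-0.4097]  x^+=[-2.1984, -3.2805]  P^+=[1.1496 0.5499; 0.5499 1.0832]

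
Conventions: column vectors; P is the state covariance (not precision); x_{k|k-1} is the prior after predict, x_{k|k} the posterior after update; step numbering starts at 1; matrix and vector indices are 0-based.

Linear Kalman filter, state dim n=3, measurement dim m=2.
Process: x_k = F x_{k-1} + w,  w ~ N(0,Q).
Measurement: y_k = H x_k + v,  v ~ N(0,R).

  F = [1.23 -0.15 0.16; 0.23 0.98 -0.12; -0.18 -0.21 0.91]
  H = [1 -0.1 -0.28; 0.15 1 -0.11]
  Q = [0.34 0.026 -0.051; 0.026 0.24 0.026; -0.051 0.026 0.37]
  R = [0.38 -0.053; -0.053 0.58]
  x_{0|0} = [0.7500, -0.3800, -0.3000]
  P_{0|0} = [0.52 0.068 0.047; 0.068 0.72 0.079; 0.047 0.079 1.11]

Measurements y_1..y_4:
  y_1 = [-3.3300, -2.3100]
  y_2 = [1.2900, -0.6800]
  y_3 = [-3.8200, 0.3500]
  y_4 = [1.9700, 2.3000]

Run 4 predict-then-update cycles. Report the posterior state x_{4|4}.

step 1: x^-=[0.9315, -0.1639, -0.3282]  P^-=[1.1609 0.1342 0.0403; 0.1342 0.9845 -0.1969; 0.0403 -0.1969 1.2973]  S=[1.5921 0.2417; 0.2417 1.6885]  K=[0.7016 0.0796; -0.0360 0.6129; -0.1641 -0.1741]  nu=[-4.3698, -2.3219]  x^+=[-2.3191, -1.4299, 0.7930]  P^+=[0.3396 -0.0112 0.2796; -0.0112 0.3587 -0.0034; 0.2796 -0.0034 1.1895]
step 2: x^-=[-2.5111, -2.0299, 1.4394]  P^-=[1.0066 0.0018 0.3664; 0.0018 0.5999 -0.1278; 0.3664 -0.1278 1.2907]  S=[1.2811 0.0582; 0.0582 1.2347]  K=[0.7029 0.0580; -0.0402 0.4994; 0.0218 -0.1750]  nu=[4.0012, 1.8849]  x^+=[0.4105, -1.2495, 1.1968]  P^+=[0.3648 -0.0181 0.3663; -0.0181 0.2923 -0.0198; 0.3663 -0.0198 1.2527]
step 3: x^-=[0.8838, -1.2737, 1.2776]  P^-=[1.0823 -0.0030 0.4669; -0.0030 0.5343 -0.1156; 0.4669 -0.1156 1.3183]  S=[1.3037 0.0537; 0.0537 1.1638]  K=[0.7277 0.0592; -0.0379 0.4714; 0.0908 -0.1679]  nu=[-4.4734, 1.6316]  x^+=[-2.2750, -0.3350, 0.5976]  P^+=[0.3832 -0.0179 0.3986; -0.0179 0.2757 -0.0216; 0.3986 -0.0216 1.2764]
step 4: x^-=[-2.6524, -0.9232, 1.0236]  P^-=[1.1232 0.0005 0.5012; 0.0005 0.5185 -0.1097; 0.5012 -0.1097 1.3278]  S=[1.3256 0.0584; 0.0584 1.1476]  K=[0.7387 0.0616; -0.0360 0.4642; 0.1131 -0.1631]  nu=[4.8167, 3.7337]  x^+=[1.1359, 0.6367, 0.9591]  P^+=[0.3902 -0.0170 0.4086; -0.0170 0.2714 -0.0208; 0.4086 -0.0208 1.2825]

x_post = [1.1359, 0.6367, 0.9591]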